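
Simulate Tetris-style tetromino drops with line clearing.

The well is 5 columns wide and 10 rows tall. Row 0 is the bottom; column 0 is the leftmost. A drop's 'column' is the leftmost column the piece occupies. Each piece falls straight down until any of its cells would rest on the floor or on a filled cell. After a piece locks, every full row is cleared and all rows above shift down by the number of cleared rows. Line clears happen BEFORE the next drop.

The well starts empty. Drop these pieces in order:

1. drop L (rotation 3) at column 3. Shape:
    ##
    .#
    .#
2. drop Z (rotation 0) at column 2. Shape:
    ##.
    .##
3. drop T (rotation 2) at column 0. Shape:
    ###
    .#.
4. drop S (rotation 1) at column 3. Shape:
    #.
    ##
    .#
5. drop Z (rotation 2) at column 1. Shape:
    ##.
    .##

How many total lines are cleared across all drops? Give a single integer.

Answer: 1

Derivation:
Drop 1: L rot3 at col 3 lands with bottom-row=0; cleared 0 line(s) (total 0); column heights now [0 0 0 3 3], max=3
Drop 2: Z rot0 at col 2 lands with bottom-row=3; cleared 0 line(s) (total 0); column heights now [0 0 5 5 4], max=5
Drop 3: T rot2 at col 0 lands with bottom-row=4; cleared 0 line(s) (total 0); column heights now [6 6 6 5 4], max=6
Drop 4: S rot1 at col 3 lands with bottom-row=4; cleared 1 line(s) (total 1); column heights now [0 5 5 6 5], max=6
Drop 5: Z rot2 at col 1 lands with bottom-row=6; cleared 0 line(s) (total 1); column heights now [0 8 8 7 5], max=8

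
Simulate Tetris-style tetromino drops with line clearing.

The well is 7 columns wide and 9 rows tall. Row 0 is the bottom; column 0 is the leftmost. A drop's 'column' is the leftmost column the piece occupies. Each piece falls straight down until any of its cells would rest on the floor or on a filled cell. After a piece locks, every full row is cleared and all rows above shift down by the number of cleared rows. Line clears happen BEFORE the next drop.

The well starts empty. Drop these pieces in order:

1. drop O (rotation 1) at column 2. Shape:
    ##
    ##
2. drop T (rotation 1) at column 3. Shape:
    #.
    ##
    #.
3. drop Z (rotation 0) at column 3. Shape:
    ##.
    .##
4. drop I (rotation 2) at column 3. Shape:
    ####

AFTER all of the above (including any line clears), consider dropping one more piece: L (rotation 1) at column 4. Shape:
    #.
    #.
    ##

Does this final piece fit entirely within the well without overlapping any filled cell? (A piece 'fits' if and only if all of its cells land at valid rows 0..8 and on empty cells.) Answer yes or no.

Drop 1: O rot1 at col 2 lands with bottom-row=0; cleared 0 line(s) (total 0); column heights now [0 0 2 2 0 0 0], max=2
Drop 2: T rot1 at col 3 lands with bottom-row=2; cleared 0 line(s) (total 0); column heights now [0 0 2 5 4 0 0], max=5
Drop 3: Z rot0 at col 3 lands with bottom-row=4; cleared 0 line(s) (total 0); column heights now [0 0 2 6 6 5 0], max=6
Drop 4: I rot2 at col 3 lands with bottom-row=6; cleared 0 line(s) (total 0); column heights now [0 0 2 7 7 7 7], max=7
Test piece L rot1 at col 4 (width 2): heights before test = [0 0 2 7 7 7 7]; fits = False

Answer: no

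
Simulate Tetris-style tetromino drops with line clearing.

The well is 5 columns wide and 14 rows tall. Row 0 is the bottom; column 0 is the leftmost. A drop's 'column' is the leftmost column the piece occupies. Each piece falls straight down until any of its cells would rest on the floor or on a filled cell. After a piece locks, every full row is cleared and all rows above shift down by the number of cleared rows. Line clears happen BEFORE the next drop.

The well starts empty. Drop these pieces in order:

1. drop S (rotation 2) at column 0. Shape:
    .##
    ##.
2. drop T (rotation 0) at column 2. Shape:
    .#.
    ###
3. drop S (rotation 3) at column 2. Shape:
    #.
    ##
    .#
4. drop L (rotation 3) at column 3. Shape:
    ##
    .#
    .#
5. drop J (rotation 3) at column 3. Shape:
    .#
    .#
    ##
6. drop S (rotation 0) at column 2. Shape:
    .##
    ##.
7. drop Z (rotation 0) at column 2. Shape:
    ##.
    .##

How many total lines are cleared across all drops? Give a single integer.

Drop 1: S rot2 at col 0 lands with bottom-row=0; cleared 0 line(s) (total 0); column heights now [1 2 2 0 0], max=2
Drop 2: T rot0 at col 2 lands with bottom-row=2; cleared 0 line(s) (total 0); column heights now [1 2 3 4 3], max=4
Drop 3: S rot3 at col 2 lands with bottom-row=4; cleared 0 line(s) (total 0); column heights now [1 2 7 6 3], max=7
Drop 4: L rot3 at col 3 lands with bottom-row=4; cleared 0 line(s) (total 0); column heights now [1 2 7 7 7], max=7
Drop 5: J rot3 at col 3 lands with bottom-row=7; cleared 0 line(s) (total 0); column heights now [1 2 7 8 10], max=10
Drop 6: S rot0 at col 2 lands with bottom-row=9; cleared 0 line(s) (total 0); column heights now [1 2 10 11 11], max=11
Drop 7: Z rot0 at col 2 lands with bottom-row=11; cleared 0 line(s) (total 0); column heights now [1 2 13 13 12], max=13

Answer: 0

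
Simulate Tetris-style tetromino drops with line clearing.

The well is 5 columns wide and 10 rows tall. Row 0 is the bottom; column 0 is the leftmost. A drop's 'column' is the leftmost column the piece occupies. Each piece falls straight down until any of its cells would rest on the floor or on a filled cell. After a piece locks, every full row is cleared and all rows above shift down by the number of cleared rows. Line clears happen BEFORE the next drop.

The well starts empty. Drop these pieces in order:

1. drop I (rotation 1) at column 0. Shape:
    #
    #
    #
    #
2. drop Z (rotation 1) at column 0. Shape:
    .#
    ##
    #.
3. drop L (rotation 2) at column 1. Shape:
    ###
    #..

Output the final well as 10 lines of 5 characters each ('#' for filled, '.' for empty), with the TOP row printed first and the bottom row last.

Answer: .....
.###.
.#...
.#...
##...
#....
#....
#....
#....
#....

Derivation:
Drop 1: I rot1 at col 0 lands with bottom-row=0; cleared 0 line(s) (total 0); column heights now [4 0 0 0 0], max=4
Drop 2: Z rot1 at col 0 lands with bottom-row=4; cleared 0 line(s) (total 0); column heights now [6 7 0 0 0], max=7
Drop 3: L rot2 at col 1 lands with bottom-row=7; cleared 0 line(s) (total 0); column heights now [6 9 9 9 0], max=9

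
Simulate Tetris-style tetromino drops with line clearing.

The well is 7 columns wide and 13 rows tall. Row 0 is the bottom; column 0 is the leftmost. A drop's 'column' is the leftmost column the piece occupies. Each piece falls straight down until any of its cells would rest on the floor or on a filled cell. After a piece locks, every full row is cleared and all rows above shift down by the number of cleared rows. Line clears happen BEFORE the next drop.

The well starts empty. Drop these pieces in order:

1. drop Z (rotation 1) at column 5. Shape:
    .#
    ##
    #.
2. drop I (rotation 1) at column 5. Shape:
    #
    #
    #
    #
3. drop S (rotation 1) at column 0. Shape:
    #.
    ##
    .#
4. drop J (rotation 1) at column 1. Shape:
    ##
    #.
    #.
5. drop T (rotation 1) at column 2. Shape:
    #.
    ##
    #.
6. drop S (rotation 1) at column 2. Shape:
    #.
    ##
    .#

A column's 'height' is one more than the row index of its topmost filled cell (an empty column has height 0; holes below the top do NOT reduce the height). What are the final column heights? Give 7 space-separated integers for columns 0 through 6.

Drop 1: Z rot1 at col 5 lands with bottom-row=0; cleared 0 line(s) (total 0); column heights now [0 0 0 0 0 2 3], max=3
Drop 2: I rot1 at col 5 lands with bottom-row=2; cleared 0 line(s) (total 0); column heights now [0 0 0 0 0 6 3], max=6
Drop 3: S rot1 at col 0 lands with bottom-row=0; cleared 0 line(s) (total 0); column heights now [3 2 0 0 0 6 3], max=6
Drop 4: J rot1 at col 1 lands with bottom-row=2; cleared 0 line(s) (total 0); column heights now [3 5 5 0 0 6 3], max=6
Drop 5: T rot1 at col 2 lands with bottom-row=5; cleared 0 line(s) (total 0); column heights now [3 5 8 7 0 6 3], max=8
Drop 6: S rot1 at col 2 lands with bottom-row=7; cleared 0 line(s) (total 0); column heights now [3 5 10 9 0 6 3], max=10

Answer: 3 5 10 9 0 6 3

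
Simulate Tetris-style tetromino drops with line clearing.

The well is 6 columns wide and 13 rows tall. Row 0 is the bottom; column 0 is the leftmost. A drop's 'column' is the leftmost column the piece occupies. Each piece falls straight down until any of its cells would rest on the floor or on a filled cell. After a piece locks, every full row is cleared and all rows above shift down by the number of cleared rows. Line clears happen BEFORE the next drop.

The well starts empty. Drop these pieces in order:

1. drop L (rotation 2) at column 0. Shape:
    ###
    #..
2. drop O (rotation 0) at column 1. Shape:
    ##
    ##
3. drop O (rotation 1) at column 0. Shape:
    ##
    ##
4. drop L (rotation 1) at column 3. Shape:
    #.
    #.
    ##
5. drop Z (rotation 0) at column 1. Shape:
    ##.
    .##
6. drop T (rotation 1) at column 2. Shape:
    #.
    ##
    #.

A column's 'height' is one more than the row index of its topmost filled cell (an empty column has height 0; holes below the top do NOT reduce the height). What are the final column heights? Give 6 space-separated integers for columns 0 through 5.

Drop 1: L rot2 at col 0 lands with bottom-row=0; cleared 0 line(s) (total 0); column heights now [2 2 2 0 0 0], max=2
Drop 2: O rot0 at col 1 lands with bottom-row=2; cleared 0 line(s) (total 0); column heights now [2 4 4 0 0 0], max=4
Drop 3: O rot1 at col 0 lands with bottom-row=4; cleared 0 line(s) (total 0); column heights now [6 6 4 0 0 0], max=6
Drop 4: L rot1 at col 3 lands with bottom-row=0; cleared 0 line(s) (total 0); column heights now [6 6 4 3 1 0], max=6
Drop 5: Z rot0 at col 1 lands with bottom-row=5; cleared 0 line(s) (total 0); column heights now [6 7 7 6 1 0], max=7
Drop 6: T rot1 at col 2 lands with bottom-row=7; cleared 0 line(s) (total 0); column heights now [6 7 10 9 1 0], max=10

Answer: 6 7 10 9 1 0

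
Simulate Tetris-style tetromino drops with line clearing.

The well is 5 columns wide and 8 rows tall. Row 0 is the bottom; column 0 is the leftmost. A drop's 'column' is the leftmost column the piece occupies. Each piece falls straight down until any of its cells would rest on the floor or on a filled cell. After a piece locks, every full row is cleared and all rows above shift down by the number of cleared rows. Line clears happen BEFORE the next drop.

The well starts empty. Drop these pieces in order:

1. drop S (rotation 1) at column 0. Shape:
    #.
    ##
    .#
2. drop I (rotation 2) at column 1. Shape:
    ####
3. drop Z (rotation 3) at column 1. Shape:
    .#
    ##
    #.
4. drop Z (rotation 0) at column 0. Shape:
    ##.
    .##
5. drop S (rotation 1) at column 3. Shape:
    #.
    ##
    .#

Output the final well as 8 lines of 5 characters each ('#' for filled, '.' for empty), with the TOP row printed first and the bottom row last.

Answer: .....
##...
.##..
..#..
.##..
.#.#.
##.##
.#..#

Derivation:
Drop 1: S rot1 at col 0 lands with bottom-row=0; cleared 0 line(s) (total 0); column heights now [3 2 0 0 0], max=3
Drop 2: I rot2 at col 1 lands with bottom-row=2; cleared 1 line(s) (total 1); column heights now [2 2 0 0 0], max=2
Drop 3: Z rot3 at col 1 lands with bottom-row=2; cleared 0 line(s) (total 1); column heights now [2 4 5 0 0], max=5
Drop 4: Z rot0 at col 0 lands with bottom-row=5; cleared 0 line(s) (total 1); column heights now [7 7 6 0 0], max=7
Drop 5: S rot1 at col 3 lands with bottom-row=0; cleared 0 line(s) (total 1); column heights now [7 7 6 3 2], max=7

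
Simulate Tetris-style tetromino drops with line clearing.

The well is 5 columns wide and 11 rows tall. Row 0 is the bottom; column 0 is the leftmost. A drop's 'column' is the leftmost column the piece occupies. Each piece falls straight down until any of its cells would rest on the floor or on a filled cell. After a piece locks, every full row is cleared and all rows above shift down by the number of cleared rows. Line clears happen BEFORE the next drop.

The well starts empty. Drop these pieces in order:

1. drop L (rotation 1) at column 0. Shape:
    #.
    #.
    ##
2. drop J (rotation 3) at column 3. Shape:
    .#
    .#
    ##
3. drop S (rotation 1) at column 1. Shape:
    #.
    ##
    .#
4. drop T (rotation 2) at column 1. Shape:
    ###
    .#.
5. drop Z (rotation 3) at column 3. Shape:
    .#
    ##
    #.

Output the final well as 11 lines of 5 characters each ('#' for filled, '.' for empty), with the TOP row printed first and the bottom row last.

Answer: .....
.....
.....
.....
.....
....#
...##
...#.
.###.
###.#
###.#

Derivation:
Drop 1: L rot1 at col 0 lands with bottom-row=0; cleared 0 line(s) (total 0); column heights now [3 1 0 0 0], max=3
Drop 2: J rot3 at col 3 lands with bottom-row=0; cleared 0 line(s) (total 0); column heights now [3 1 0 1 3], max=3
Drop 3: S rot1 at col 1 lands with bottom-row=0; cleared 1 line(s) (total 1); column heights now [2 2 1 0 2], max=2
Drop 4: T rot2 at col 1 lands with bottom-row=1; cleared 0 line(s) (total 1); column heights now [2 3 3 3 2], max=3
Drop 5: Z rot3 at col 3 lands with bottom-row=3; cleared 0 line(s) (total 1); column heights now [2 3 3 5 6], max=6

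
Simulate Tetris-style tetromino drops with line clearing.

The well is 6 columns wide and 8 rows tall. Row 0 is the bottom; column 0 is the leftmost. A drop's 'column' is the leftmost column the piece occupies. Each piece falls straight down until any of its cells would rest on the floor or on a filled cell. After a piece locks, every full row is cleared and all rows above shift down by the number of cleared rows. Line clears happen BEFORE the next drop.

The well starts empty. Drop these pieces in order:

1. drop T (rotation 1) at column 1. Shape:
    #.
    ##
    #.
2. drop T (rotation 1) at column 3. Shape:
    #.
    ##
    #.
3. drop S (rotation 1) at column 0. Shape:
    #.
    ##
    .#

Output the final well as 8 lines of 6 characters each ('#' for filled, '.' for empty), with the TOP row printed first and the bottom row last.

Answer: ......
......
#.....
##....
.#....
.#.#..
.####.
.#.#..

Derivation:
Drop 1: T rot1 at col 1 lands with bottom-row=0; cleared 0 line(s) (total 0); column heights now [0 3 2 0 0 0], max=3
Drop 2: T rot1 at col 3 lands with bottom-row=0; cleared 0 line(s) (total 0); column heights now [0 3 2 3 2 0], max=3
Drop 3: S rot1 at col 0 lands with bottom-row=3; cleared 0 line(s) (total 0); column heights now [6 5 2 3 2 0], max=6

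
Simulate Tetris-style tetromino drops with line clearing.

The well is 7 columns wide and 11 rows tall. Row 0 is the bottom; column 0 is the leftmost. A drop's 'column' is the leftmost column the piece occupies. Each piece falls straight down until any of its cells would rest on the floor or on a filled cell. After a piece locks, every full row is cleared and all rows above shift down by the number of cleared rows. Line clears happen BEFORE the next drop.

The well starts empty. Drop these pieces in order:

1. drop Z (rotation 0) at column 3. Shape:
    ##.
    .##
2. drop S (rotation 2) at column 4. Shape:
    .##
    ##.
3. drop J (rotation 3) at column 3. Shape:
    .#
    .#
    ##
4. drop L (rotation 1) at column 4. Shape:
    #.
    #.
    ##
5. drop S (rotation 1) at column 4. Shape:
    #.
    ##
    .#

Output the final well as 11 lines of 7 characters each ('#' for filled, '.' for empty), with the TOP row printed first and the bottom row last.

Answer: ....#..
....##.
....##.
....#..
....##.
....#..
....#..
...####
....##.
...##..
....##.

Derivation:
Drop 1: Z rot0 at col 3 lands with bottom-row=0; cleared 0 line(s) (total 0); column heights now [0 0 0 2 2 1 0], max=2
Drop 2: S rot2 at col 4 lands with bottom-row=2; cleared 0 line(s) (total 0); column heights now [0 0 0 2 3 4 4], max=4
Drop 3: J rot3 at col 3 lands with bottom-row=3; cleared 0 line(s) (total 0); column heights now [0 0 0 4 6 4 4], max=6
Drop 4: L rot1 at col 4 lands with bottom-row=6; cleared 0 line(s) (total 0); column heights now [0 0 0 4 9 7 4], max=9
Drop 5: S rot1 at col 4 lands with bottom-row=8; cleared 0 line(s) (total 0); column heights now [0 0 0 4 11 10 4], max=11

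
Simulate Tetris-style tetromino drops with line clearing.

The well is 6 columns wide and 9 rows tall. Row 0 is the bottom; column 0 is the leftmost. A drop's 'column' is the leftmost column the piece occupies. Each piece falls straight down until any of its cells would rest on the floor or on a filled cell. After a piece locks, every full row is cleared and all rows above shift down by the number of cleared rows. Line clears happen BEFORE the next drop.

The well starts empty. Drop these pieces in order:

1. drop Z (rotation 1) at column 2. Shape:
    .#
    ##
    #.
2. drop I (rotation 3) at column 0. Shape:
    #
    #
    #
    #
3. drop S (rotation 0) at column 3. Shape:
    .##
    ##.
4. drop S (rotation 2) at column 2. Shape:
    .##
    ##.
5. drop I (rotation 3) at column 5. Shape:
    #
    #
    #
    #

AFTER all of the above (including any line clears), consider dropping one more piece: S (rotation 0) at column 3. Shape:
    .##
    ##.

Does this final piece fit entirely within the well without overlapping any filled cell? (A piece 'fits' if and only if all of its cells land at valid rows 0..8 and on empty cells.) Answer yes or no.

Drop 1: Z rot1 at col 2 lands with bottom-row=0; cleared 0 line(s) (total 0); column heights now [0 0 2 3 0 0], max=3
Drop 2: I rot3 at col 0 lands with bottom-row=0; cleared 0 line(s) (total 0); column heights now [4 0 2 3 0 0], max=4
Drop 3: S rot0 at col 3 lands with bottom-row=3; cleared 0 line(s) (total 0); column heights now [4 0 2 4 5 5], max=5
Drop 4: S rot2 at col 2 lands with bottom-row=4; cleared 0 line(s) (total 0); column heights now [4 0 5 6 6 5], max=6
Drop 5: I rot3 at col 5 lands with bottom-row=5; cleared 0 line(s) (total 0); column heights now [4 0 5 6 6 9], max=9
Test piece S rot0 at col 3 (width 3): heights before test = [4 0 5 6 6 9]; fits = False

Answer: no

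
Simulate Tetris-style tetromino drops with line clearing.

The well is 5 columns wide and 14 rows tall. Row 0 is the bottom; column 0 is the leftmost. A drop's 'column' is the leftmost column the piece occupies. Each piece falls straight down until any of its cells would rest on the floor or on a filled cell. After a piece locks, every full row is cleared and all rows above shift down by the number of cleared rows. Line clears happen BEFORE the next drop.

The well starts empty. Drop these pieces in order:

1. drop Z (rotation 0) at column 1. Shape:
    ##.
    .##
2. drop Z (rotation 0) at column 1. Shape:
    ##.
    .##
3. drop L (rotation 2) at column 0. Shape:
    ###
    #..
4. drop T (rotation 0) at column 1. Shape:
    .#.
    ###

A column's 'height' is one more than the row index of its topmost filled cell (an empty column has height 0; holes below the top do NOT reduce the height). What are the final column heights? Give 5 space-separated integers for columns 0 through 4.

Drop 1: Z rot0 at col 1 lands with bottom-row=0; cleared 0 line(s) (total 0); column heights now [0 2 2 1 0], max=2
Drop 2: Z rot0 at col 1 lands with bottom-row=2; cleared 0 line(s) (total 0); column heights now [0 4 4 3 0], max=4
Drop 3: L rot2 at col 0 lands with bottom-row=3; cleared 0 line(s) (total 0); column heights now [5 5 5 3 0], max=5
Drop 4: T rot0 at col 1 lands with bottom-row=5; cleared 0 line(s) (total 0); column heights now [5 6 7 6 0], max=7

Answer: 5 6 7 6 0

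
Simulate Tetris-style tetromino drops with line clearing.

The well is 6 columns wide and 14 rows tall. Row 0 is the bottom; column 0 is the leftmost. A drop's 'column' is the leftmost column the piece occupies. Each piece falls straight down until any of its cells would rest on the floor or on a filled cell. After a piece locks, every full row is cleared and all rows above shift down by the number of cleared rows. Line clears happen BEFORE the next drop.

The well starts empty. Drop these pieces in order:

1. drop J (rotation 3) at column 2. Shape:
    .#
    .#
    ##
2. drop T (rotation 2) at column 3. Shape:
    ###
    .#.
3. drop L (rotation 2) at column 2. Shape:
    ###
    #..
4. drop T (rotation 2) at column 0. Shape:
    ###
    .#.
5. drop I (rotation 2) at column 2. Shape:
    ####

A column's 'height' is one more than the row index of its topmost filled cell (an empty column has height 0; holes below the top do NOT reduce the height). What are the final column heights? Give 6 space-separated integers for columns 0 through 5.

Drop 1: J rot3 at col 2 lands with bottom-row=0; cleared 0 line(s) (total 0); column heights now [0 0 1 3 0 0], max=3
Drop 2: T rot2 at col 3 lands with bottom-row=2; cleared 0 line(s) (total 0); column heights now [0 0 1 4 4 4], max=4
Drop 3: L rot2 at col 2 lands with bottom-row=3; cleared 0 line(s) (total 0); column heights now [0 0 5 5 5 4], max=5
Drop 4: T rot2 at col 0 lands with bottom-row=4; cleared 0 line(s) (total 0); column heights now [6 6 6 5 5 4], max=6
Drop 5: I rot2 at col 2 lands with bottom-row=6; cleared 0 line(s) (total 0); column heights now [6 6 7 7 7 7], max=7

Answer: 6 6 7 7 7 7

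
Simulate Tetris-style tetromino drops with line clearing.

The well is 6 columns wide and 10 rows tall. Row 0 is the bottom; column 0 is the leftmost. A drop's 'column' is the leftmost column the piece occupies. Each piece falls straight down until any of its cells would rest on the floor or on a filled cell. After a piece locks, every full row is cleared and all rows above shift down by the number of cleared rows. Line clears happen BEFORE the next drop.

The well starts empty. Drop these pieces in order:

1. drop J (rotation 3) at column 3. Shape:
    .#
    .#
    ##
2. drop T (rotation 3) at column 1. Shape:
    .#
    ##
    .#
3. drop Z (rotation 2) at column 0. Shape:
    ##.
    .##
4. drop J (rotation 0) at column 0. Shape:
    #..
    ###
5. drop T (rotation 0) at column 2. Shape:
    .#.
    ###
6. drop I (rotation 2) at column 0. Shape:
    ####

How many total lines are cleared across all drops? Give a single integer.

Drop 1: J rot3 at col 3 lands with bottom-row=0; cleared 0 line(s) (total 0); column heights now [0 0 0 1 3 0], max=3
Drop 2: T rot3 at col 1 lands with bottom-row=0; cleared 0 line(s) (total 0); column heights now [0 2 3 1 3 0], max=3
Drop 3: Z rot2 at col 0 lands with bottom-row=3; cleared 0 line(s) (total 0); column heights now [5 5 4 1 3 0], max=5
Drop 4: J rot0 at col 0 lands with bottom-row=5; cleared 0 line(s) (total 0); column heights now [7 6 6 1 3 0], max=7
Drop 5: T rot0 at col 2 lands with bottom-row=6; cleared 0 line(s) (total 0); column heights now [7 6 7 8 7 0], max=8
Drop 6: I rot2 at col 0 lands with bottom-row=8; cleared 0 line(s) (total 0); column heights now [9 9 9 9 7 0], max=9

Answer: 0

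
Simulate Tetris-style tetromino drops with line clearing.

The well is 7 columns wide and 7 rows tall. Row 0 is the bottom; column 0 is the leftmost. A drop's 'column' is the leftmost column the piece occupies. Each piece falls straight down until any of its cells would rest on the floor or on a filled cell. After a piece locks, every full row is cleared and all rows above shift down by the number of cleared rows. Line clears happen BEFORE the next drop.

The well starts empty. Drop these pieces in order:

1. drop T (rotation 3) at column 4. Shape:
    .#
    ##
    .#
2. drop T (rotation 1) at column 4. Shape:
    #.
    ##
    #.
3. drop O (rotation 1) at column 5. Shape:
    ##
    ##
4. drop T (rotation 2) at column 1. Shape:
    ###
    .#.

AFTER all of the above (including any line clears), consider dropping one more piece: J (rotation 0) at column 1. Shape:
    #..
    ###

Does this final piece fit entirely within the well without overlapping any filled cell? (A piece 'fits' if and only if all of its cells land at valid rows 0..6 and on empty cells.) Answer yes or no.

Drop 1: T rot3 at col 4 lands with bottom-row=0; cleared 0 line(s) (total 0); column heights now [0 0 0 0 2 3 0], max=3
Drop 2: T rot1 at col 4 lands with bottom-row=2; cleared 0 line(s) (total 0); column heights now [0 0 0 0 5 4 0], max=5
Drop 3: O rot1 at col 5 lands with bottom-row=4; cleared 0 line(s) (total 0); column heights now [0 0 0 0 5 6 6], max=6
Drop 4: T rot2 at col 1 lands with bottom-row=0; cleared 0 line(s) (total 0); column heights now [0 2 2 2 5 6 6], max=6
Test piece J rot0 at col 1 (width 3): heights before test = [0 2 2 2 5 6 6]; fits = True

Answer: yes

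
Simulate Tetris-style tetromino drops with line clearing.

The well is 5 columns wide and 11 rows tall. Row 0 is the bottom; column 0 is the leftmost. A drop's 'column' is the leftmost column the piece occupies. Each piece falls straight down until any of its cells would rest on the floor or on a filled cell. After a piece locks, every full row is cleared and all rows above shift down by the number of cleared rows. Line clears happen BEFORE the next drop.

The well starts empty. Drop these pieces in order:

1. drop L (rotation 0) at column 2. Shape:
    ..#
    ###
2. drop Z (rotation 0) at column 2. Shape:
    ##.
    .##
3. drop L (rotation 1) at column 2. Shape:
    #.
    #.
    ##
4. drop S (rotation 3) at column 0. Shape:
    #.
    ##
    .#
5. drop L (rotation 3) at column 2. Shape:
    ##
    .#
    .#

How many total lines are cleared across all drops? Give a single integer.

Drop 1: L rot0 at col 2 lands with bottom-row=0; cleared 0 line(s) (total 0); column heights now [0 0 1 1 2], max=2
Drop 2: Z rot0 at col 2 lands with bottom-row=2; cleared 0 line(s) (total 0); column heights now [0 0 4 4 3], max=4
Drop 3: L rot1 at col 2 lands with bottom-row=4; cleared 0 line(s) (total 0); column heights now [0 0 7 5 3], max=7
Drop 4: S rot3 at col 0 lands with bottom-row=0; cleared 0 line(s) (total 0); column heights now [3 2 7 5 3], max=7
Drop 5: L rot3 at col 2 lands with bottom-row=5; cleared 0 line(s) (total 0); column heights now [3 2 8 8 3], max=8

Answer: 0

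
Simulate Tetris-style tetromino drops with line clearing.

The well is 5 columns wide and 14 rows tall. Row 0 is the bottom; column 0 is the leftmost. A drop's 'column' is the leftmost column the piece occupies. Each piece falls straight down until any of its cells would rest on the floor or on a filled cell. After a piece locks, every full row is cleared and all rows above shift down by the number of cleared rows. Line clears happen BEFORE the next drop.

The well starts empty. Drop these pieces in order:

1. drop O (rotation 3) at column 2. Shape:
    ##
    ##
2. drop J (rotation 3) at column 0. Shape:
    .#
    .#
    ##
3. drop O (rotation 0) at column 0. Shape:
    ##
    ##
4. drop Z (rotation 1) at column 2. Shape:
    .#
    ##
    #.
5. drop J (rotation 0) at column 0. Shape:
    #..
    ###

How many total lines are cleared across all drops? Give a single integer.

Drop 1: O rot3 at col 2 lands with bottom-row=0; cleared 0 line(s) (total 0); column heights now [0 0 2 2 0], max=2
Drop 2: J rot3 at col 0 lands with bottom-row=0; cleared 0 line(s) (total 0); column heights now [1 3 2 2 0], max=3
Drop 3: O rot0 at col 0 lands with bottom-row=3; cleared 0 line(s) (total 0); column heights now [5 5 2 2 0], max=5
Drop 4: Z rot1 at col 2 lands with bottom-row=2; cleared 0 line(s) (total 0); column heights now [5 5 4 5 0], max=5
Drop 5: J rot0 at col 0 lands with bottom-row=5; cleared 0 line(s) (total 0); column heights now [7 6 6 5 0], max=7

Answer: 0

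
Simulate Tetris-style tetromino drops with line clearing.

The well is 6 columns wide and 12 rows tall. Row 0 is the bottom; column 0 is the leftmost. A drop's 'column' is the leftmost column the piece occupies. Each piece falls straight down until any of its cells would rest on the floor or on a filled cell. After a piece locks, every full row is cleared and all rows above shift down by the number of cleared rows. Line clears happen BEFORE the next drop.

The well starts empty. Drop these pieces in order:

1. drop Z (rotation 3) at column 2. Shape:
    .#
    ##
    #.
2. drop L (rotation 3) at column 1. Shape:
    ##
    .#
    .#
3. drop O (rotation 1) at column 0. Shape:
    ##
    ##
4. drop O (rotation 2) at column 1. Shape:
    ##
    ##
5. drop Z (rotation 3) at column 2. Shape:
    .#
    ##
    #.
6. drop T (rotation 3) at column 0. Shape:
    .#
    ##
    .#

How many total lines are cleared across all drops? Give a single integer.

Answer: 0

Derivation:
Drop 1: Z rot3 at col 2 lands with bottom-row=0; cleared 0 line(s) (total 0); column heights now [0 0 2 3 0 0], max=3
Drop 2: L rot3 at col 1 lands with bottom-row=2; cleared 0 line(s) (total 0); column heights now [0 5 5 3 0 0], max=5
Drop 3: O rot1 at col 0 lands with bottom-row=5; cleared 0 line(s) (total 0); column heights now [7 7 5 3 0 0], max=7
Drop 4: O rot2 at col 1 lands with bottom-row=7; cleared 0 line(s) (total 0); column heights now [7 9 9 3 0 0], max=9
Drop 5: Z rot3 at col 2 lands with bottom-row=9; cleared 0 line(s) (total 0); column heights now [7 9 11 12 0 0], max=12
Drop 6: T rot3 at col 0 lands with bottom-row=9; cleared 0 line(s) (total 0); column heights now [11 12 11 12 0 0], max=12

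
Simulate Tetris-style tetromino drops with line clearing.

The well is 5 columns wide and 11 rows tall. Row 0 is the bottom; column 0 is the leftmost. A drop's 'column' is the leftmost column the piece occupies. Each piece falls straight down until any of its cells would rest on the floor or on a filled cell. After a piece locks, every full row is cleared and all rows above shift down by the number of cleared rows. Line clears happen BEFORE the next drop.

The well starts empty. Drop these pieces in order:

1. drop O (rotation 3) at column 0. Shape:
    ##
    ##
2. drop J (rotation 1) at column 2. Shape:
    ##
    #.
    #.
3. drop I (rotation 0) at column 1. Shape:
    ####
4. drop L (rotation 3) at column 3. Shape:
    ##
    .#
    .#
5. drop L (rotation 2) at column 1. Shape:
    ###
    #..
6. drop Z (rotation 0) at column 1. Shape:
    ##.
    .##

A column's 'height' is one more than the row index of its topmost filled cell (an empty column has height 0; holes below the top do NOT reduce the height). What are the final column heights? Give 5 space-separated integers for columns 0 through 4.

Drop 1: O rot3 at col 0 lands with bottom-row=0; cleared 0 line(s) (total 0); column heights now [2 2 0 0 0], max=2
Drop 2: J rot1 at col 2 lands with bottom-row=0; cleared 0 line(s) (total 0); column heights now [2 2 3 3 0], max=3
Drop 3: I rot0 at col 1 lands with bottom-row=3; cleared 0 line(s) (total 0); column heights now [2 4 4 4 4], max=4
Drop 4: L rot3 at col 3 lands with bottom-row=4; cleared 0 line(s) (total 0); column heights now [2 4 4 7 7], max=7
Drop 5: L rot2 at col 1 lands with bottom-row=6; cleared 0 line(s) (total 0); column heights now [2 8 8 8 7], max=8
Drop 6: Z rot0 at col 1 lands with bottom-row=8; cleared 0 line(s) (total 0); column heights now [2 10 10 9 7], max=10

Answer: 2 10 10 9 7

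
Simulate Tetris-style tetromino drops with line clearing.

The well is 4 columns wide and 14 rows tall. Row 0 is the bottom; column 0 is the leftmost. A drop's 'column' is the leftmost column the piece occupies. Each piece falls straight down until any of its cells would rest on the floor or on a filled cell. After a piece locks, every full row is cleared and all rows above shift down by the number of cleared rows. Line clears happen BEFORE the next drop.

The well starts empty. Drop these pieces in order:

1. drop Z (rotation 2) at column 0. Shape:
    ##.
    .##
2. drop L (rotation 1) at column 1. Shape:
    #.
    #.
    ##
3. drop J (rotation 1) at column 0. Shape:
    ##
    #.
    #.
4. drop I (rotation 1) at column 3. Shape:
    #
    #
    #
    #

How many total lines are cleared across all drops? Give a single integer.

Drop 1: Z rot2 at col 0 lands with bottom-row=0; cleared 0 line(s) (total 0); column heights now [2 2 1 0], max=2
Drop 2: L rot1 at col 1 lands with bottom-row=2; cleared 0 line(s) (total 0); column heights now [2 5 3 0], max=5
Drop 3: J rot1 at col 0 lands with bottom-row=3; cleared 0 line(s) (total 0); column heights now [6 6 3 0], max=6
Drop 4: I rot1 at col 3 lands with bottom-row=0; cleared 0 line(s) (total 0); column heights now [6 6 3 4], max=6

Answer: 0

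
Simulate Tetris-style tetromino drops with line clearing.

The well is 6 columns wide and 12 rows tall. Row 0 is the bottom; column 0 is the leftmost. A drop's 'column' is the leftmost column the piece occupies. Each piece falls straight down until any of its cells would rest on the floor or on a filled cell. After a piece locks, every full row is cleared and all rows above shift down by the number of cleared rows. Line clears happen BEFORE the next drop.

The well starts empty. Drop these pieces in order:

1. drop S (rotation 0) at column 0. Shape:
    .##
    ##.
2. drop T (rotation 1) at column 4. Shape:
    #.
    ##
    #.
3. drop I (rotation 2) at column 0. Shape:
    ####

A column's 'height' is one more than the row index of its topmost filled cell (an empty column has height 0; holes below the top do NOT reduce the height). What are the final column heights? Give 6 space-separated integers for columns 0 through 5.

Answer: 3 3 3 3 3 2

Derivation:
Drop 1: S rot0 at col 0 lands with bottom-row=0; cleared 0 line(s) (total 0); column heights now [1 2 2 0 0 0], max=2
Drop 2: T rot1 at col 4 lands with bottom-row=0; cleared 0 line(s) (total 0); column heights now [1 2 2 0 3 2], max=3
Drop 3: I rot2 at col 0 lands with bottom-row=2; cleared 0 line(s) (total 0); column heights now [3 3 3 3 3 2], max=3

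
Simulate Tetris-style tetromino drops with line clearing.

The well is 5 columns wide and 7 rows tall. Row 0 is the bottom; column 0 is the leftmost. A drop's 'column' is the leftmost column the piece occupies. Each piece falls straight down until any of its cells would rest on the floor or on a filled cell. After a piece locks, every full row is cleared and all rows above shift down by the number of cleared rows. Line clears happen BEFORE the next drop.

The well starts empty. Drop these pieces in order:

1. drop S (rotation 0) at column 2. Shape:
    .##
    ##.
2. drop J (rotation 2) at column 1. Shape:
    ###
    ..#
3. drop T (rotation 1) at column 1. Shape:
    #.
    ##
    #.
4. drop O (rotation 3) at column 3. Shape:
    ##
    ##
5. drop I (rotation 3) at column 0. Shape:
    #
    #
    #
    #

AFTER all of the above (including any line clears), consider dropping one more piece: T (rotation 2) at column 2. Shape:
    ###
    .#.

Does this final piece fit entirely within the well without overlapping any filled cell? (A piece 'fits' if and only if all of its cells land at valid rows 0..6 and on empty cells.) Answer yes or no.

Answer: no

Derivation:
Drop 1: S rot0 at col 2 lands with bottom-row=0; cleared 0 line(s) (total 0); column heights now [0 0 1 2 2], max=2
Drop 2: J rot2 at col 1 lands with bottom-row=2; cleared 0 line(s) (total 0); column heights now [0 4 4 4 2], max=4
Drop 3: T rot1 at col 1 lands with bottom-row=4; cleared 0 line(s) (total 0); column heights now [0 7 6 4 2], max=7
Drop 4: O rot3 at col 3 lands with bottom-row=4; cleared 0 line(s) (total 0); column heights now [0 7 6 6 6], max=7
Drop 5: I rot3 at col 0 lands with bottom-row=0; cleared 0 line(s) (total 0); column heights now [4 7 6 6 6], max=7
Test piece T rot2 at col 2 (width 3): heights before test = [4 7 6 6 6]; fits = False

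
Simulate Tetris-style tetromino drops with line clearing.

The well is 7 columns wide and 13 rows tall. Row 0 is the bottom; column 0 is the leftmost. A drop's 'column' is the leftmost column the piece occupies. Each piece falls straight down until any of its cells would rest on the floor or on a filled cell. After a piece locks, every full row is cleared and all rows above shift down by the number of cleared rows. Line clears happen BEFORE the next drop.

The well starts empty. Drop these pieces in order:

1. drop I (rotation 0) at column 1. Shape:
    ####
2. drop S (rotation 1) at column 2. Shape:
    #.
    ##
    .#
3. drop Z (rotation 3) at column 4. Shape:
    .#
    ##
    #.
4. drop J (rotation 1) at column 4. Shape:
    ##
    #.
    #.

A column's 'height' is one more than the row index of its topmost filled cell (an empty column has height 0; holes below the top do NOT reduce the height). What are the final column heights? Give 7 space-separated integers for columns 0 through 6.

Answer: 0 1 4 3 6 6 0

Derivation:
Drop 1: I rot0 at col 1 lands with bottom-row=0; cleared 0 line(s) (total 0); column heights now [0 1 1 1 1 0 0], max=1
Drop 2: S rot1 at col 2 lands with bottom-row=1; cleared 0 line(s) (total 0); column heights now [0 1 4 3 1 0 0], max=4
Drop 3: Z rot3 at col 4 lands with bottom-row=1; cleared 0 line(s) (total 0); column heights now [0 1 4 3 3 4 0], max=4
Drop 4: J rot1 at col 4 lands with bottom-row=3; cleared 0 line(s) (total 0); column heights now [0 1 4 3 6 6 0], max=6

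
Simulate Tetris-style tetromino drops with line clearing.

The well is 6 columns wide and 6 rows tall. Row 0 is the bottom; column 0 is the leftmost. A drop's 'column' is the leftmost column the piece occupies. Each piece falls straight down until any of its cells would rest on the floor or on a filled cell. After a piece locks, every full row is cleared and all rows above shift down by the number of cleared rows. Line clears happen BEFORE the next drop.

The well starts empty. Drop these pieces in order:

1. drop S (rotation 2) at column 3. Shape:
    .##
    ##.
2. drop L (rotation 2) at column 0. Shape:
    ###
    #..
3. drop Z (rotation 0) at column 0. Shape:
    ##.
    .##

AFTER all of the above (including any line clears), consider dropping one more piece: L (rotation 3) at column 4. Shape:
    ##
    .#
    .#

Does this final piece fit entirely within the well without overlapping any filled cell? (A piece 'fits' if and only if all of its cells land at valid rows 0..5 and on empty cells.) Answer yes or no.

Answer: yes

Derivation:
Drop 1: S rot2 at col 3 lands with bottom-row=0; cleared 0 line(s) (total 0); column heights now [0 0 0 1 2 2], max=2
Drop 2: L rot2 at col 0 lands with bottom-row=0; cleared 0 line(s) (total 0); column heights now [2 2 2 1 2 2], max=2
Drop 3: Z rot0 at col 0 lands with bottom-row=2; cleared 0 line(s) (total 0); column heights now [4 4 3 1 2 2], max=4
Test piece L rot3 at col 4 (width 2): heights before test = [4 4 3 1 2 2]; fits = True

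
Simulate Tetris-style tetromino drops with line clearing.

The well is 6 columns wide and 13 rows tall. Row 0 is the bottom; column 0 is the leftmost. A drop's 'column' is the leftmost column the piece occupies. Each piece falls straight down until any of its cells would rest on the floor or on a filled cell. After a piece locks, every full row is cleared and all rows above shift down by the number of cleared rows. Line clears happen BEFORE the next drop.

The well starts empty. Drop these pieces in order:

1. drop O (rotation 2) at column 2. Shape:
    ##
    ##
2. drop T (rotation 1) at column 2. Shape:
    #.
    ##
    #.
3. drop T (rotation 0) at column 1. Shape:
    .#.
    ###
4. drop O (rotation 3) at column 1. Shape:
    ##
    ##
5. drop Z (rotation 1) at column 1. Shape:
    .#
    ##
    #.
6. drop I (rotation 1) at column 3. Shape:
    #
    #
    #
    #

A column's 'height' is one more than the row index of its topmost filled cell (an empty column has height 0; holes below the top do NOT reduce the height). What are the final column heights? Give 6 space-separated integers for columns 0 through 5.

Answer: 0 11 12 10 0 0

Derivation:
Drop 1: O rot2 at col 2 lands with bottom-row=0; cleared 0 line(s) (total 0); column heights now [0 0 2 2 0 0], max=2
Drop 2: T rot1 at col 2 lands with bottom-row=2; cleared 0 line(s) (total 0); column heights now [0 0 5 4 0 0], max=5
Drop 3: T rot0 at col 1 lands with bottom-row=5; cleared 0 line(s) (total 0); column heights now [0 6 7 6 0 0], max=7
Drop 4: O rot3 at col 1 lands with bottom-row=7; cleared 0 line(s) (total 0); column heights now [0 9 9 6 0 0], max=9
Drop 5: Z rot1 at col 1 lands with bottom-row=9; cleared 0 line(s) (total 0); column heights now [0 11 12 6 0 0], max=12
Drop 6: I rot1 at col 3 lands with bottom-row=6; cleared 0 line(s) (total 0); column heights now [0 11 12 10 0 0], max=12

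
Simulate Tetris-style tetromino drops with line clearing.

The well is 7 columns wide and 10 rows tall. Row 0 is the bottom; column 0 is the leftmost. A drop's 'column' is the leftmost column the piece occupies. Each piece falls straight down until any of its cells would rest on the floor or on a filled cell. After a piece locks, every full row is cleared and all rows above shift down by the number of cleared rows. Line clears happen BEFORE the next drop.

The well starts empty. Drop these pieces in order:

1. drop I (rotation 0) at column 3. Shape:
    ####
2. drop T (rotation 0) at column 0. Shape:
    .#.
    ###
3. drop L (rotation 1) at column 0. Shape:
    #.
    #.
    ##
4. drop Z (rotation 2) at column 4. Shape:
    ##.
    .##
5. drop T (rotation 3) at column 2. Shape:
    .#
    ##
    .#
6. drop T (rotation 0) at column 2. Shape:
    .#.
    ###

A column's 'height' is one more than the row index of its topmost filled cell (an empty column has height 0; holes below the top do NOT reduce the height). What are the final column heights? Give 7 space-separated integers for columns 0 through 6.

Drop 1: I rot0 at col 3 lands with bottom-row=0; cleared 0 line(s) (total 0); column heights now [0 0 0 1 1 1 1], max=1
Drop 2: T rot0 at col 0 lands with bottom-row=0; cleared 1 line(s) (total 1); column heights now [0 1 0 0 0 0 0], max=1
Drop 3: L rot1 at col 0 lands with bottom-row=1; cleared 0 line(s) (total 1); column heights now [4 2 0 0 0 0 0], max=4
Drop 4: Z rot2 at col 4 lands with bottom-row=0; cleared 0 line(s) (total 1); column heights now [4 2 0 0 2 2 1], max=4
Drop 5: T rot3 at col 2 lands with bottom-row=0; cleared 0 line(s) (total 1); column heights now [4 2 2 3 2 2 1], max=4
Drop 6: T rot0 at col 2 lands with bottom-row=3; cleared 0 line(s) (total 1); column heights now [4 2 4 5 4 2 1], max=5

Answer: 4 2 4 5 4 2 1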